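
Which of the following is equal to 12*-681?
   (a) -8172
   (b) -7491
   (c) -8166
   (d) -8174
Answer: a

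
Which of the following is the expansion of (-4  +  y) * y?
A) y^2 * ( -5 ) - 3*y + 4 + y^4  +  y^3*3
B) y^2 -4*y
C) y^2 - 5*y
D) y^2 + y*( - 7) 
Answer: B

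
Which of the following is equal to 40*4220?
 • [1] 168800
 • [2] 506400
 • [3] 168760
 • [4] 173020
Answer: 1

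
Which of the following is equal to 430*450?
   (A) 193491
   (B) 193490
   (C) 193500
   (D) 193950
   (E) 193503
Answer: C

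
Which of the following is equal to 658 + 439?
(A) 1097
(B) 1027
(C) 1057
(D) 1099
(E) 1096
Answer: A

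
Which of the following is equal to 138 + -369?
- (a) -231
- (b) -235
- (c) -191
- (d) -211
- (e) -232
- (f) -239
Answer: a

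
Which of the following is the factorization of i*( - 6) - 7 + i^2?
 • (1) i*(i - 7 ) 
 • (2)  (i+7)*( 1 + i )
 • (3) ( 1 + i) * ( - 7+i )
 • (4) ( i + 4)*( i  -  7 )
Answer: 3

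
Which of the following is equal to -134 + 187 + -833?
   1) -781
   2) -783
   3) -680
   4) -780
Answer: 4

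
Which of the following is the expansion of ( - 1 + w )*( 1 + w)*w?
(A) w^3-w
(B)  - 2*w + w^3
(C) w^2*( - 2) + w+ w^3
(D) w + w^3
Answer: A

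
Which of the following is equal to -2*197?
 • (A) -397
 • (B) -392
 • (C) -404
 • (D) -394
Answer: D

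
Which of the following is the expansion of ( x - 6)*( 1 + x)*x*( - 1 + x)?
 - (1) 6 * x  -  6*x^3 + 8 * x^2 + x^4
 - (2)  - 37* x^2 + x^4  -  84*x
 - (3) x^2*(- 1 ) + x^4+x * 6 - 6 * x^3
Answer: 3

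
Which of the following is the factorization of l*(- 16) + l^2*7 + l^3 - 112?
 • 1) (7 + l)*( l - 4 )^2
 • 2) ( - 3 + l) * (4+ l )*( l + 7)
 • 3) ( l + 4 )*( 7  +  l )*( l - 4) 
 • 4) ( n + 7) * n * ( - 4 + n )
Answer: 3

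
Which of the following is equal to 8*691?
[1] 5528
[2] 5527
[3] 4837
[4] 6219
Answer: 1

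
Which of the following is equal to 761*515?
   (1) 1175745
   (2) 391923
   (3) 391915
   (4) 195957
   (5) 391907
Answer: 3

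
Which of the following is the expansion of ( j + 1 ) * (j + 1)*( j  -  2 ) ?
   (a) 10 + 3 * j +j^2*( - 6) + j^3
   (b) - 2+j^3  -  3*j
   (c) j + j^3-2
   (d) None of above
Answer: b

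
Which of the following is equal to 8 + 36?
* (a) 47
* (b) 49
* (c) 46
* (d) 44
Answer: d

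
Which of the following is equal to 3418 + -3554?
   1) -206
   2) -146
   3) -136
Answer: 3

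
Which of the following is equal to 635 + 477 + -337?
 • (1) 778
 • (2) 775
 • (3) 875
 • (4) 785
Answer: 2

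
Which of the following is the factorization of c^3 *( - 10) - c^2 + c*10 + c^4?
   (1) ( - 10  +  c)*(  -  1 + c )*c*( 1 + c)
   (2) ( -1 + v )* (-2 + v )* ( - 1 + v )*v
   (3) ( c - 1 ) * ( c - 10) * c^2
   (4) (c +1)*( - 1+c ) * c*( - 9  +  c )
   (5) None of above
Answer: 1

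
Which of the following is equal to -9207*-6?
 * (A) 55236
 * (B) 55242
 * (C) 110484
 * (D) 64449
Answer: B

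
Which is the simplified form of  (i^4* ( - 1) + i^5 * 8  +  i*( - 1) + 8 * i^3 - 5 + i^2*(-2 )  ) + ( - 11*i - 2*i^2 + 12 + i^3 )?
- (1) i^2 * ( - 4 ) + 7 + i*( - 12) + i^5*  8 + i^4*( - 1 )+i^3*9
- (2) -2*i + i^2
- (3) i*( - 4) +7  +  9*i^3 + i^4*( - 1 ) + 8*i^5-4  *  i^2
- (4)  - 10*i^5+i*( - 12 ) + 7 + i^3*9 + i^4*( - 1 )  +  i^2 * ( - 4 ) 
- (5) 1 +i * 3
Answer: 1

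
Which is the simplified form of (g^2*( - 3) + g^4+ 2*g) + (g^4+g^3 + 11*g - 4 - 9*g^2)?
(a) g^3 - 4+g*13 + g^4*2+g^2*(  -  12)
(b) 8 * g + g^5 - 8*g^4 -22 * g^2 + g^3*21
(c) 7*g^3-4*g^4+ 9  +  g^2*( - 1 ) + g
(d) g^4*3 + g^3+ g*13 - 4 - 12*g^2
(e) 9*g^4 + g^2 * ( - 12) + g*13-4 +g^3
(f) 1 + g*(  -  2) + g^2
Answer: a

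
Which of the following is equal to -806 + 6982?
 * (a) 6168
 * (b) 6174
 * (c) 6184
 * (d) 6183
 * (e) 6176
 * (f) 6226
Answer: e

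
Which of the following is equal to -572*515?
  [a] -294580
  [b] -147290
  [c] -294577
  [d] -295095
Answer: a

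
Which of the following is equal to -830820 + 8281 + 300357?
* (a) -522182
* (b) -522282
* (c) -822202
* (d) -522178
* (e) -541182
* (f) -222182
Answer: a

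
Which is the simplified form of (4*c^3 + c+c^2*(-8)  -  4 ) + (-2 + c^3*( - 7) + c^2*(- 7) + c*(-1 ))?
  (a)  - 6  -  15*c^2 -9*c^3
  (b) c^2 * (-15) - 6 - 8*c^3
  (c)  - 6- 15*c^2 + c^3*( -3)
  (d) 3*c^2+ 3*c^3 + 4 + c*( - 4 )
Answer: c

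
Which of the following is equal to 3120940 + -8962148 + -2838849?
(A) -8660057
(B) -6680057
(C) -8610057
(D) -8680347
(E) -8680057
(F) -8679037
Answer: E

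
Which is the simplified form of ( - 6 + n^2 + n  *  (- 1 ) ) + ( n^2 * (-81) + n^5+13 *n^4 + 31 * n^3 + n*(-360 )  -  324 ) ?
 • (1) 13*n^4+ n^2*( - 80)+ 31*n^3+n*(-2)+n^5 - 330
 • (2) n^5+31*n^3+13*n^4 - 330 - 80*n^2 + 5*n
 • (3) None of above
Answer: 3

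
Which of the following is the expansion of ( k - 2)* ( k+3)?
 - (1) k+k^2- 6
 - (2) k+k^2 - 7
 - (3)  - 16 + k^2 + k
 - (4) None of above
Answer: 1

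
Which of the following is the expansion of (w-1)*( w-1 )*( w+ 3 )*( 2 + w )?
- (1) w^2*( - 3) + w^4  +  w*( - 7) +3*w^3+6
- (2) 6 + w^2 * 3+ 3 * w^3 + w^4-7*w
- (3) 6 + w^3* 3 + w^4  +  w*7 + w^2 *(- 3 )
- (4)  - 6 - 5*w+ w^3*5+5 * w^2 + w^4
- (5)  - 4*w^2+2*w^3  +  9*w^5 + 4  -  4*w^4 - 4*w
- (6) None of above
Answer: 1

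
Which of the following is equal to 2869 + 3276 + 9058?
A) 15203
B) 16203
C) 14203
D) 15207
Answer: A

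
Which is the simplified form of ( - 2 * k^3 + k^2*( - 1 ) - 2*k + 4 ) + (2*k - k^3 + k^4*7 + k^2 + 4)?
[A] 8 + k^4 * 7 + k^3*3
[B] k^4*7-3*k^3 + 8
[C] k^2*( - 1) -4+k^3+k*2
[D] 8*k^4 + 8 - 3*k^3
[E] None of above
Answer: B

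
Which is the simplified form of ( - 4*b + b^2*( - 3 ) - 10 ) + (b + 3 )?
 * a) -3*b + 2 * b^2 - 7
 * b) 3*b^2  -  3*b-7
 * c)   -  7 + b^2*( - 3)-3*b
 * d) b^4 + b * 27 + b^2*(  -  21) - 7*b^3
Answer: c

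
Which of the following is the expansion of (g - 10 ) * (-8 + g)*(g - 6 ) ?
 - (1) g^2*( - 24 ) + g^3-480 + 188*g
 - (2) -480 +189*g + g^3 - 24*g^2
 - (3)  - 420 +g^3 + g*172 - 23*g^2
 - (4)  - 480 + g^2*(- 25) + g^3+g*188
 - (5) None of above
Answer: 1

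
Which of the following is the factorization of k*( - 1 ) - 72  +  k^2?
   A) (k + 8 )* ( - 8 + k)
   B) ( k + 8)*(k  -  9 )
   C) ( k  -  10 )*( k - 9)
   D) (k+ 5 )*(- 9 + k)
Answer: B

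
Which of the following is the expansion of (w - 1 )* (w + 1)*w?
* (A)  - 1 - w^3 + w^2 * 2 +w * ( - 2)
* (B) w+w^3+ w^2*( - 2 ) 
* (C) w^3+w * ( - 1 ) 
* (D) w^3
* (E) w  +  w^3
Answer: C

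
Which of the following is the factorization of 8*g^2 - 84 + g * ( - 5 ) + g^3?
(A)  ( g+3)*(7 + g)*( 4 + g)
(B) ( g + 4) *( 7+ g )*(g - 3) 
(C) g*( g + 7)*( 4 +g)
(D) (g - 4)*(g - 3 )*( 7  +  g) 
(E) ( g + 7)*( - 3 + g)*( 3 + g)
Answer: B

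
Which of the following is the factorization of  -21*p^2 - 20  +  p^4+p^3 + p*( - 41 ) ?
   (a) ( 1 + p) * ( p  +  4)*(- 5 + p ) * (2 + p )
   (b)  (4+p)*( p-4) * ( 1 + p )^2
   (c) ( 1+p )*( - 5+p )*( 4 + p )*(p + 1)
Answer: c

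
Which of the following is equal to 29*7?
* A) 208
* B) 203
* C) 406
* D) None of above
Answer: B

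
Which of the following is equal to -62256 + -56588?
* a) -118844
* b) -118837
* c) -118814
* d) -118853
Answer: a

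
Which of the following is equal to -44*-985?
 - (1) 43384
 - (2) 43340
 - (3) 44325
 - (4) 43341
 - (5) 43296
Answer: 2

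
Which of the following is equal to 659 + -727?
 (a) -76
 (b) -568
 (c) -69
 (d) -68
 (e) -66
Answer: d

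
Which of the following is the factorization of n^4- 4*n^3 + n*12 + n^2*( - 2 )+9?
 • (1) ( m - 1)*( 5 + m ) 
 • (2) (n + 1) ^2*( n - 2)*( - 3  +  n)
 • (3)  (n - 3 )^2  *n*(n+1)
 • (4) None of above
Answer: 4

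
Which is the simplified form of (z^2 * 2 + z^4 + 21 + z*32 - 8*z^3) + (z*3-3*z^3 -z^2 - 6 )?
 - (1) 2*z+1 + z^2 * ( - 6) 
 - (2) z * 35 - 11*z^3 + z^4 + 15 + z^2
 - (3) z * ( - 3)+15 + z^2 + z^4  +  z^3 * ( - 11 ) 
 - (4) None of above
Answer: 2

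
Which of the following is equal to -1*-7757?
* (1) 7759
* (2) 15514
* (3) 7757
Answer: 3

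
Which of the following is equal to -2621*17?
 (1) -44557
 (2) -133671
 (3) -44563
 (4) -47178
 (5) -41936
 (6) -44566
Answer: 1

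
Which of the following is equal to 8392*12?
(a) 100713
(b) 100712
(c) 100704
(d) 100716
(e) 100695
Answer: c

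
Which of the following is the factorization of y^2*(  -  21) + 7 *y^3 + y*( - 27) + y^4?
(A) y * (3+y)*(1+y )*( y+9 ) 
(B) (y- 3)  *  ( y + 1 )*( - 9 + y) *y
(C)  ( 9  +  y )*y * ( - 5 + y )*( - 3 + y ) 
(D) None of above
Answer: D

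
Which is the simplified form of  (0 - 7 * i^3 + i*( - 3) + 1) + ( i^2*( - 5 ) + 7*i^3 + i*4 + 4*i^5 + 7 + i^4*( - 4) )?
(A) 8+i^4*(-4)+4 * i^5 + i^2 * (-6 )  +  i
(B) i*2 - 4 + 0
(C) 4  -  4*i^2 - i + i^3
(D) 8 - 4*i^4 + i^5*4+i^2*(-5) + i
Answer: D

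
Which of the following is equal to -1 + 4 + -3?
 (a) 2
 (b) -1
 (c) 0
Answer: c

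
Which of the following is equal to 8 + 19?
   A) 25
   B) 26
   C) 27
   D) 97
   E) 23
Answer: C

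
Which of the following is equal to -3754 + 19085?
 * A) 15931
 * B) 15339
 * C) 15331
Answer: C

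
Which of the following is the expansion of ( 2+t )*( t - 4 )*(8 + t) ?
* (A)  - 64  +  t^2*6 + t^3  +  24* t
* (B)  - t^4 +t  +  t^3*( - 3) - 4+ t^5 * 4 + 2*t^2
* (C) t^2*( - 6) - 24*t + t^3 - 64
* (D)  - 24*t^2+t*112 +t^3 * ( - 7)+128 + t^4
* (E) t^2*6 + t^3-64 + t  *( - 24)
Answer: E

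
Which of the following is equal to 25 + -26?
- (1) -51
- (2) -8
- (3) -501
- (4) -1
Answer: 4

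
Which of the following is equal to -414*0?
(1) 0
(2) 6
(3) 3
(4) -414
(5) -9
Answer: 1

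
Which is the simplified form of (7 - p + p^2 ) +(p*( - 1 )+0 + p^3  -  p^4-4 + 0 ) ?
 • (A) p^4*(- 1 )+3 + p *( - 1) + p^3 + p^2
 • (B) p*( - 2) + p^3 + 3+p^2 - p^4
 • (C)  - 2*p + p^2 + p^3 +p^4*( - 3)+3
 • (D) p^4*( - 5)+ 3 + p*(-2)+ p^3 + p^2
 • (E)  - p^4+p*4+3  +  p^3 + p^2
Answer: B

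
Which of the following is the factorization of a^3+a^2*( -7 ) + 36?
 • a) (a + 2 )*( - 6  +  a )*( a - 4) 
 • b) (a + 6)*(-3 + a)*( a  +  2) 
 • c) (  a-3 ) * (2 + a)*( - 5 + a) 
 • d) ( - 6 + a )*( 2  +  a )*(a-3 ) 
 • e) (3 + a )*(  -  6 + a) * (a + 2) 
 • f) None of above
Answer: d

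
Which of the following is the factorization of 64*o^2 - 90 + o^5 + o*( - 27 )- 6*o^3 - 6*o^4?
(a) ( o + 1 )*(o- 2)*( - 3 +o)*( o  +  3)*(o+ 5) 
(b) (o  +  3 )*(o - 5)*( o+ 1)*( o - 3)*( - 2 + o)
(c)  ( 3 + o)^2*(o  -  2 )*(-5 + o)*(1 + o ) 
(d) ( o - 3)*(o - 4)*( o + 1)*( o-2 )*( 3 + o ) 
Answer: b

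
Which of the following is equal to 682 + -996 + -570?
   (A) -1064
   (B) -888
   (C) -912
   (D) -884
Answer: D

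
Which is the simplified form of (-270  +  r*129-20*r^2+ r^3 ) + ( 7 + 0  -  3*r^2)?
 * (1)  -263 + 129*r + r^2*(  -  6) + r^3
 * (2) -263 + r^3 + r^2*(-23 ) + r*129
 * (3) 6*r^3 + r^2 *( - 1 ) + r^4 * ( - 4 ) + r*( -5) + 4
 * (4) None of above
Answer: 2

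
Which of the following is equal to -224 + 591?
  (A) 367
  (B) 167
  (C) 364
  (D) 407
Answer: A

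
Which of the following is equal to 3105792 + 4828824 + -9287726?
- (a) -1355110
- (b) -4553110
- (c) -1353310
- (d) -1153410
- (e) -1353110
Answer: e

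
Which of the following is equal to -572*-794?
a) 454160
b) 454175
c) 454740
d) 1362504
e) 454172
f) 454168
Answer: f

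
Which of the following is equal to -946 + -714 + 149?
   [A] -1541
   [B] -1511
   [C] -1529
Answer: B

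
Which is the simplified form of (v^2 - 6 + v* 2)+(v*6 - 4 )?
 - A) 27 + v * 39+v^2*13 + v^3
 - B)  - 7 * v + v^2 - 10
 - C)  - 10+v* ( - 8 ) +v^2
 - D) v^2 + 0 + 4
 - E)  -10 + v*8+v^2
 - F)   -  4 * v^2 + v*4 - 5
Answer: E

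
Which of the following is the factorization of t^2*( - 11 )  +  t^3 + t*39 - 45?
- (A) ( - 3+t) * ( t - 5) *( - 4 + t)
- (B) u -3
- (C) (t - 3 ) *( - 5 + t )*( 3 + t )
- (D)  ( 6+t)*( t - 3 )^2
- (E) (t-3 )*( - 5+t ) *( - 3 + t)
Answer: E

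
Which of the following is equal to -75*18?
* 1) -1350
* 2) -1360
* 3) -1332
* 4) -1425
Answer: 1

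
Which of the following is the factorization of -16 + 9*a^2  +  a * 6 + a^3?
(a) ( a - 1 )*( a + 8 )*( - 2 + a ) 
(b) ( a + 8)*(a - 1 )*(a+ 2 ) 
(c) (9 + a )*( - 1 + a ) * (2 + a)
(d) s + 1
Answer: b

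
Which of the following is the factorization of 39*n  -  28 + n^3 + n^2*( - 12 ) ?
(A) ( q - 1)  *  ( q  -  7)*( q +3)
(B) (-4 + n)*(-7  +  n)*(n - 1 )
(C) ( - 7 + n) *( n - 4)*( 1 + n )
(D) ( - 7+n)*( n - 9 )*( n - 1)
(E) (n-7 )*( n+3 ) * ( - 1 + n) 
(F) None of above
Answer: B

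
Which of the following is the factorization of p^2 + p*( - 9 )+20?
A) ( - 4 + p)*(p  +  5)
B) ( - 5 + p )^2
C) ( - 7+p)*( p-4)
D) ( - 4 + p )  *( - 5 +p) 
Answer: D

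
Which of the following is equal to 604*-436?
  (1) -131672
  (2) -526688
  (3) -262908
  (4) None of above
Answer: 4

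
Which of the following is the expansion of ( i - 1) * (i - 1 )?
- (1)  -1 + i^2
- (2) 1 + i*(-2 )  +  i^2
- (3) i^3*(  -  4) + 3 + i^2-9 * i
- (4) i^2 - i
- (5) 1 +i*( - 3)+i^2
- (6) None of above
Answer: 2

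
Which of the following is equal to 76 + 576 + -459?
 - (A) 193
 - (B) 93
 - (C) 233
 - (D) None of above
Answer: A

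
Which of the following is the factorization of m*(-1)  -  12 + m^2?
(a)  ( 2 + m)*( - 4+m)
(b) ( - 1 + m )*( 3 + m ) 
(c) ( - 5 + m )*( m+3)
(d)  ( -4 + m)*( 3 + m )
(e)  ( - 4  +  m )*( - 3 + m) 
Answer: d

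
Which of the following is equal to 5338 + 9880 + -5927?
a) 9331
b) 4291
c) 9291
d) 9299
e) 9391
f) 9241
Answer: c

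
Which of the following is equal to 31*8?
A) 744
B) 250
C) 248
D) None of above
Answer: C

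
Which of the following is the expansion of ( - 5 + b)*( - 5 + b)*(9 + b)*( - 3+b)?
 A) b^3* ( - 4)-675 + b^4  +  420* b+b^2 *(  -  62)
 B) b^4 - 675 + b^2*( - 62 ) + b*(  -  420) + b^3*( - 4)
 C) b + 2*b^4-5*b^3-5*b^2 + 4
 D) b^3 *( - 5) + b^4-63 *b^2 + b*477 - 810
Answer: A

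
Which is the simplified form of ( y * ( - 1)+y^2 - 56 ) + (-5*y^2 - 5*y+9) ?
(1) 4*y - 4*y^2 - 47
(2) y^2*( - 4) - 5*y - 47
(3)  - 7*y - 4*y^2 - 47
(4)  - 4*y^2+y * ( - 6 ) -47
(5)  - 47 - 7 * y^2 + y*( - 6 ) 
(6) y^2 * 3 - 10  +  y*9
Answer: 4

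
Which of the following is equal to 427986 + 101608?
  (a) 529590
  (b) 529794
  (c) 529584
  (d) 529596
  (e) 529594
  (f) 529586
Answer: e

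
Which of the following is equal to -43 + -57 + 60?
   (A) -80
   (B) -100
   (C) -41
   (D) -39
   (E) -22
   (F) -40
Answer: F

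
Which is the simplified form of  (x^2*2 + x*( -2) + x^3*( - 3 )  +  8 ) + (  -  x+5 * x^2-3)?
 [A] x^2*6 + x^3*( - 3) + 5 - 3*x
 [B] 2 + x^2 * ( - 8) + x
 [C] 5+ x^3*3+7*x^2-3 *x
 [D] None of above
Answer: D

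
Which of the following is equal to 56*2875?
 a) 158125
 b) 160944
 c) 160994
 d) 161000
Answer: d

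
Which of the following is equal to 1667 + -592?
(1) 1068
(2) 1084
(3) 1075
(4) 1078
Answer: 3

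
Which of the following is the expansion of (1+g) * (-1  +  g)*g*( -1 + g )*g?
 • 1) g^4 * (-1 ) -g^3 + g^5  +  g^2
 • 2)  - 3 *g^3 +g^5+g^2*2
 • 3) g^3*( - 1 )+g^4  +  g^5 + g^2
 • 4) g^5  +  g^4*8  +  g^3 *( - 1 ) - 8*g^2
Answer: 1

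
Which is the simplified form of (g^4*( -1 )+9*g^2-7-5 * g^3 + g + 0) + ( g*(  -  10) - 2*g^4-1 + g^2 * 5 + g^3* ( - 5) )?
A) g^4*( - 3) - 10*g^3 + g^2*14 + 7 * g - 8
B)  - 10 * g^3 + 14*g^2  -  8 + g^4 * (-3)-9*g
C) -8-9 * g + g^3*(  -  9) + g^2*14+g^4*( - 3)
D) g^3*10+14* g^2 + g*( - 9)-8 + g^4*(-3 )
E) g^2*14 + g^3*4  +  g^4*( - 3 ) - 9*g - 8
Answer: B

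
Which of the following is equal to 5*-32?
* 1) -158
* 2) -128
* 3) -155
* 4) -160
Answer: 4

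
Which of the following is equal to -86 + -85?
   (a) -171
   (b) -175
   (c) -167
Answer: a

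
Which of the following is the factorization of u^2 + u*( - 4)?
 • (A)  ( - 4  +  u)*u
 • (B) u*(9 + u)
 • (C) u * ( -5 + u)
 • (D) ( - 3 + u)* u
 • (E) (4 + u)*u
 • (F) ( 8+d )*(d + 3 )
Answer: A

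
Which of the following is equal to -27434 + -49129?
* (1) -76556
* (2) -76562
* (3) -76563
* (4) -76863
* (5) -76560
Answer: 3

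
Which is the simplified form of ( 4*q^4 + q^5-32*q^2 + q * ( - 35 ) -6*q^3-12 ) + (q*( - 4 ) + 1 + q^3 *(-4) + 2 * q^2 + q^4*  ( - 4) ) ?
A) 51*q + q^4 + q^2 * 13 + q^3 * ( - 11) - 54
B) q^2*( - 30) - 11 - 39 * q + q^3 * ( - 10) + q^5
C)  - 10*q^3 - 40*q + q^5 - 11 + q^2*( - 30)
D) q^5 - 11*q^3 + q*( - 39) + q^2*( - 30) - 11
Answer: B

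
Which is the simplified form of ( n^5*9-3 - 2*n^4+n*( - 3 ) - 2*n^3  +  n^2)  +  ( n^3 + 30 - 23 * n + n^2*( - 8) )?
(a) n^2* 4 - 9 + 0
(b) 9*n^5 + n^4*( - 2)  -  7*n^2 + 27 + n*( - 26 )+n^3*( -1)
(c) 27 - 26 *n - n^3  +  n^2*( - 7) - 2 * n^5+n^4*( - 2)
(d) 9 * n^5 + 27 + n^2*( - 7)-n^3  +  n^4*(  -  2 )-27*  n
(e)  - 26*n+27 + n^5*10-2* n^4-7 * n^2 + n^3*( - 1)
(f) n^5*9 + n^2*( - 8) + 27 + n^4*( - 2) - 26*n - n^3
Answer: b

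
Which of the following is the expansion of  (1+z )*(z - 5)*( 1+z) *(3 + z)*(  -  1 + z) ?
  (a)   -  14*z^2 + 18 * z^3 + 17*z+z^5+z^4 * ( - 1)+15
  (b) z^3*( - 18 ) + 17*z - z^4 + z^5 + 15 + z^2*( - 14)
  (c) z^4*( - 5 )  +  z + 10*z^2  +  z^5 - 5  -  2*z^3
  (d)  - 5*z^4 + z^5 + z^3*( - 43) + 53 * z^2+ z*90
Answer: b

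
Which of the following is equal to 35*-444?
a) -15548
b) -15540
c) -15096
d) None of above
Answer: b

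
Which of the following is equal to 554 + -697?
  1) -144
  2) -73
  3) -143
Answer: 3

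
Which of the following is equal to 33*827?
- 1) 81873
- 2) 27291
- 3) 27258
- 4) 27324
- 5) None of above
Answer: 2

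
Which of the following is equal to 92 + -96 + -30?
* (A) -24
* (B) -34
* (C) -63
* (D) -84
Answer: B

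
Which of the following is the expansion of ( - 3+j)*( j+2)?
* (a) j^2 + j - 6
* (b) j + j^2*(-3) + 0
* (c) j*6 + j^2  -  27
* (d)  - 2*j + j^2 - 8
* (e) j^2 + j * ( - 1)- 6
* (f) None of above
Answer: e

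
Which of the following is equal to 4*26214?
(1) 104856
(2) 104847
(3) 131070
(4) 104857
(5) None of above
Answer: 1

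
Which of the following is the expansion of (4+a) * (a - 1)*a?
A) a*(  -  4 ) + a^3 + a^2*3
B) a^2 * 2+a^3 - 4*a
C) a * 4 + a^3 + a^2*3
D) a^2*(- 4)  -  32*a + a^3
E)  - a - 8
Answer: A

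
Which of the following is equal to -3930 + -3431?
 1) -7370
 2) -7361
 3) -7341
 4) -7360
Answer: 2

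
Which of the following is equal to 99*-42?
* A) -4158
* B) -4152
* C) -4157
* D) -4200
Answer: A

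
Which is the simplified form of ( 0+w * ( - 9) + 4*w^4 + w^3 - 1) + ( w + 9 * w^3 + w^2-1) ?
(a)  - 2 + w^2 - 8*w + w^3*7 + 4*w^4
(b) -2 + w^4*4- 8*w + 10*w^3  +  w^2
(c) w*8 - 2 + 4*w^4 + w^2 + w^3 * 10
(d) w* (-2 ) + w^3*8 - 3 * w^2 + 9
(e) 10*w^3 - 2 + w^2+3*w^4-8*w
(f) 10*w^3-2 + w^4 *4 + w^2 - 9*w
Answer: b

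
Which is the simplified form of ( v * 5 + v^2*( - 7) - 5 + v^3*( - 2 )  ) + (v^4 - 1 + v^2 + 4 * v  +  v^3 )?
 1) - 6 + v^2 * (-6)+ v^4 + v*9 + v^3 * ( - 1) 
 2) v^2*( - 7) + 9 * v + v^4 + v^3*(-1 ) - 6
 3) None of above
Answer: 1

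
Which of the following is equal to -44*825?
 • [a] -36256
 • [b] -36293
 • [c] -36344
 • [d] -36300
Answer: d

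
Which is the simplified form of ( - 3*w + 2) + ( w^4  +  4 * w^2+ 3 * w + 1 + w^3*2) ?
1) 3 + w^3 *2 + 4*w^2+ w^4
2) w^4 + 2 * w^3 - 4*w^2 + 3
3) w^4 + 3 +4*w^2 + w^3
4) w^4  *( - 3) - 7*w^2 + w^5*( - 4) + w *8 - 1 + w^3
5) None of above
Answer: 1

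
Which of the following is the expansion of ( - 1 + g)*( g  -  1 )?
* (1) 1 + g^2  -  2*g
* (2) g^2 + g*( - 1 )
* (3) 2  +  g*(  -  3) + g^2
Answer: 1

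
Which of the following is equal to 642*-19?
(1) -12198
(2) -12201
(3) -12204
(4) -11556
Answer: 1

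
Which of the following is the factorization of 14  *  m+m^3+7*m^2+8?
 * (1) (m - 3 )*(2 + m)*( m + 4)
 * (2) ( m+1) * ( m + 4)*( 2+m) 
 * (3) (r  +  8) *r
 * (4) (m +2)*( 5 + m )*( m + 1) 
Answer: 2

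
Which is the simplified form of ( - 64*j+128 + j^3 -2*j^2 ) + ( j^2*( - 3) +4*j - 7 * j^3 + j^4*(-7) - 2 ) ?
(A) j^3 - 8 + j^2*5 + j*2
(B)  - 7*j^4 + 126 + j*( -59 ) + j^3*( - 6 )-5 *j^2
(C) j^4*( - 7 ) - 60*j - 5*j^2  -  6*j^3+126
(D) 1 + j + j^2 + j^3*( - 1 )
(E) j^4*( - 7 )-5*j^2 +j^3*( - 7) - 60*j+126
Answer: C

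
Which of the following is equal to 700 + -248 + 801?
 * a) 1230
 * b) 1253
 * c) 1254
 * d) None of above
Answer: b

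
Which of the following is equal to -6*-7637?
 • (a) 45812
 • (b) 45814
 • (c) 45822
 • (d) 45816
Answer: c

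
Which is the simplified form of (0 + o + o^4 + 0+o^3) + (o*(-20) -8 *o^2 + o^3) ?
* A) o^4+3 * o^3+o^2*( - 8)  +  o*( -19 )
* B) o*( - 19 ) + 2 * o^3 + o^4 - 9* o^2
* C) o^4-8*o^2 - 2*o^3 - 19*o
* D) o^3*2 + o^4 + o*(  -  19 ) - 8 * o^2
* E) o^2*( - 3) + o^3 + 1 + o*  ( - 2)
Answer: D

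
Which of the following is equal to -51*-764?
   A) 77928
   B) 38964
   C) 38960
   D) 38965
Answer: B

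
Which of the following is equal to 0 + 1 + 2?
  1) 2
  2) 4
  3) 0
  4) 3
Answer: 4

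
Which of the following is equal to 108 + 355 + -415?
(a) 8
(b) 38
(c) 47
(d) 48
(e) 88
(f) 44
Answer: d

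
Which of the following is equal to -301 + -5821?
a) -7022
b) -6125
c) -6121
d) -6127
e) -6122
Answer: e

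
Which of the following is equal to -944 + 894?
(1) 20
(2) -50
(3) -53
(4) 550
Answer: 2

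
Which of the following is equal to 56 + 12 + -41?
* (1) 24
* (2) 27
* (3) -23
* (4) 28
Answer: 2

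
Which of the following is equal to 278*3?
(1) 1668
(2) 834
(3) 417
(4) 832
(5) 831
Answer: 2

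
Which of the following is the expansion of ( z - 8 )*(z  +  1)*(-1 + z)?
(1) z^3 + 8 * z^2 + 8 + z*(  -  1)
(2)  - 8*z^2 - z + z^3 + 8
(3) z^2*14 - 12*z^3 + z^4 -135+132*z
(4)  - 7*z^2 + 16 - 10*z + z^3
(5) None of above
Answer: 2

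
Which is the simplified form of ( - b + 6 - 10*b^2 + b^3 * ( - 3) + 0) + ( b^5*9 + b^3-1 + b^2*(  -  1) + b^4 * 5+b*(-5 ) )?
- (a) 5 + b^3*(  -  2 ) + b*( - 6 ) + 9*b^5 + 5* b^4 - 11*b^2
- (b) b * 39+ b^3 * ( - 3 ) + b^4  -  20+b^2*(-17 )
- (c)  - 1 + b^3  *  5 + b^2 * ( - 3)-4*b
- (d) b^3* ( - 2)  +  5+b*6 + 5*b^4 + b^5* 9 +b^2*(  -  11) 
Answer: a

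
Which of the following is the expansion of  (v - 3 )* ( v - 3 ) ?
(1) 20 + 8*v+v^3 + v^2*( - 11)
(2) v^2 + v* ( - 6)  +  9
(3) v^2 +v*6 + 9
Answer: 2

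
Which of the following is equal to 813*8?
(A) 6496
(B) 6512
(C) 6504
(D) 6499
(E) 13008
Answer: C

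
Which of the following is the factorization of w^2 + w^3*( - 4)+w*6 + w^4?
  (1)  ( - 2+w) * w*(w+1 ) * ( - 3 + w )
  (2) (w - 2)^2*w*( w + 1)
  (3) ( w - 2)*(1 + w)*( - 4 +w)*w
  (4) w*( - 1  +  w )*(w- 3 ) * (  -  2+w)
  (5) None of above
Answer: 1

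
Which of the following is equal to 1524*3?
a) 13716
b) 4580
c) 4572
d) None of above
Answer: c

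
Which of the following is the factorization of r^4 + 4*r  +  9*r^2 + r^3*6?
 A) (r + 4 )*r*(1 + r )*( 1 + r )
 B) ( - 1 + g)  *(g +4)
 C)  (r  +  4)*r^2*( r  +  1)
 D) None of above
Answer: A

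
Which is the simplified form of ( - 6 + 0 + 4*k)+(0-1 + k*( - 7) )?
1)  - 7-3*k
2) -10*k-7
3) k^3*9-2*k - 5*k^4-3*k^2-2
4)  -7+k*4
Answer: 1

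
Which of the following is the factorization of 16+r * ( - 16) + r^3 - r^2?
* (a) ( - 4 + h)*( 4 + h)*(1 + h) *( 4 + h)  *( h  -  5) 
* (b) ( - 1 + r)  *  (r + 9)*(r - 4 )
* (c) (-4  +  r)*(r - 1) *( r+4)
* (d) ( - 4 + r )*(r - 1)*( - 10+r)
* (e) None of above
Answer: c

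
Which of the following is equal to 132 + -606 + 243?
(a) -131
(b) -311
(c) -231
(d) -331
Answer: c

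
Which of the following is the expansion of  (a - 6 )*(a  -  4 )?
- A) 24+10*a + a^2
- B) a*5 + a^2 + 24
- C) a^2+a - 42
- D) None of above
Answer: D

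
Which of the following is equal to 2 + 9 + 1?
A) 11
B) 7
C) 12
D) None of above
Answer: C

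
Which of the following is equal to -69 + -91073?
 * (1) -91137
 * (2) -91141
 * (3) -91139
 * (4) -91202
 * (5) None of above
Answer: 5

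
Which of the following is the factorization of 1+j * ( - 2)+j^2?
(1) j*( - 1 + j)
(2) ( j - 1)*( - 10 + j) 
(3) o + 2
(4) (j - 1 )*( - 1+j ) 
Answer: 4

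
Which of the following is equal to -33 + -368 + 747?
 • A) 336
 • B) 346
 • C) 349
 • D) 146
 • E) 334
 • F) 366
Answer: B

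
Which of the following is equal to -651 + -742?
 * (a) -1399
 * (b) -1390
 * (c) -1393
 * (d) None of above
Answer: c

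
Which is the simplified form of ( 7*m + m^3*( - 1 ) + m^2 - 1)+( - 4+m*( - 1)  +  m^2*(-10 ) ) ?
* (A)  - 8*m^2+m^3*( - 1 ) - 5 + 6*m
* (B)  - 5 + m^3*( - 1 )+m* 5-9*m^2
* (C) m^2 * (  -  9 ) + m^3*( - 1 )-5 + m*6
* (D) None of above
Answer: C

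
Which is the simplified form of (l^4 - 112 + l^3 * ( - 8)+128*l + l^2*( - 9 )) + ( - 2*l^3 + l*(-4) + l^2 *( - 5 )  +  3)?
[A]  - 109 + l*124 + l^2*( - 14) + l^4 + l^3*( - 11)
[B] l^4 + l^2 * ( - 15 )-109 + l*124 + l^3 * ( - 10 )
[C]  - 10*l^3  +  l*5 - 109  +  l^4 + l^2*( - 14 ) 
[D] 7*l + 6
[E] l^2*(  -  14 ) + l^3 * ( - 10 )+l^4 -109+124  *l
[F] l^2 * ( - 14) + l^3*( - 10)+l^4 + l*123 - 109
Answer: E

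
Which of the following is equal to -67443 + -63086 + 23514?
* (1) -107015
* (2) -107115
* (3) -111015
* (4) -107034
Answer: 1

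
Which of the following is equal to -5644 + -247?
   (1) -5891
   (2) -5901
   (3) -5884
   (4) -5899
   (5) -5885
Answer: 1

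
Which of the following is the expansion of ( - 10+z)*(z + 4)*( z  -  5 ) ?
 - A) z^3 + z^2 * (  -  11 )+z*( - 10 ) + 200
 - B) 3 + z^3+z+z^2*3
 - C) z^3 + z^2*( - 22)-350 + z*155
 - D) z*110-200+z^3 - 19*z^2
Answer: A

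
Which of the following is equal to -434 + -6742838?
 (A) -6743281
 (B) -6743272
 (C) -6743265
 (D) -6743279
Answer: B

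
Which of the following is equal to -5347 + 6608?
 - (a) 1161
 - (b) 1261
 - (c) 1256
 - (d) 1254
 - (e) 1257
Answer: b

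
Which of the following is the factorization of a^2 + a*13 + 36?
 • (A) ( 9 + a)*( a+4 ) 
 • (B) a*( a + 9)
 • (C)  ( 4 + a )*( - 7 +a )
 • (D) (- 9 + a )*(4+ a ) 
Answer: A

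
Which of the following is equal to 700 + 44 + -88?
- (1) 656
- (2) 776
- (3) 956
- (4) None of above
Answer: 1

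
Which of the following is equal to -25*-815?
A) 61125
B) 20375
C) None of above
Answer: B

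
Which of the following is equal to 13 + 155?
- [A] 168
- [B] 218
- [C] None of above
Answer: A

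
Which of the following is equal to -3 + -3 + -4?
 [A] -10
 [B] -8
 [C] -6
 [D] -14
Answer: A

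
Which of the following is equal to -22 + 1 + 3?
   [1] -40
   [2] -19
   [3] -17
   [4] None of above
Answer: 4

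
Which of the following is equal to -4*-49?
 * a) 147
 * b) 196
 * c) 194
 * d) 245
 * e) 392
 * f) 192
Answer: b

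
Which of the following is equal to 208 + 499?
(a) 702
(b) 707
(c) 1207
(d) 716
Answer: b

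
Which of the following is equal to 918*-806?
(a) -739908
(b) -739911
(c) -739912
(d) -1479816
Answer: a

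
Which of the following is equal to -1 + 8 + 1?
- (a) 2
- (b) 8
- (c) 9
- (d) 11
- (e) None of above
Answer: b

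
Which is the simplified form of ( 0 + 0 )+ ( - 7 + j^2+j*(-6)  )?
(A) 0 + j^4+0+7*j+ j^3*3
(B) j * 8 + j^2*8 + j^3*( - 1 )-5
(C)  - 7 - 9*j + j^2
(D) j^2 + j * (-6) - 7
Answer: D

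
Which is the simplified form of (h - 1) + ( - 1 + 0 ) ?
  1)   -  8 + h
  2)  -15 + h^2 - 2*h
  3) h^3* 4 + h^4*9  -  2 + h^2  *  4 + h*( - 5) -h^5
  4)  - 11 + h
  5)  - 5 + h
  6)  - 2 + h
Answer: 6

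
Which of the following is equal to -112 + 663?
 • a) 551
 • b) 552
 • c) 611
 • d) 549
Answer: a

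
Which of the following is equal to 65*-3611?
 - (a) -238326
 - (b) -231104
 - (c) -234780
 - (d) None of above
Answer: d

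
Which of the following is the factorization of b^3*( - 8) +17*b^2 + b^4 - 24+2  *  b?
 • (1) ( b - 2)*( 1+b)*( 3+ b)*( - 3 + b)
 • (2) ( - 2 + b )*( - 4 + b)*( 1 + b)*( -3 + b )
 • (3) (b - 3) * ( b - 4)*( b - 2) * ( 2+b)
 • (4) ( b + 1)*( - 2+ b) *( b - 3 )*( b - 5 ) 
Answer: 2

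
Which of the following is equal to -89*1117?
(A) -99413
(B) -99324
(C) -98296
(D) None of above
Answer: A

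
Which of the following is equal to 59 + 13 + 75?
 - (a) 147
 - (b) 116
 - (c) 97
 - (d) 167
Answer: a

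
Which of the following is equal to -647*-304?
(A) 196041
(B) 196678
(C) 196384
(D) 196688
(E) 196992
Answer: D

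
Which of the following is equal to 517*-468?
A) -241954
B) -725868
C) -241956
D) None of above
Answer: C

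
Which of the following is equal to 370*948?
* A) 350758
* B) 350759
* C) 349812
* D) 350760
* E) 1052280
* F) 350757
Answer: D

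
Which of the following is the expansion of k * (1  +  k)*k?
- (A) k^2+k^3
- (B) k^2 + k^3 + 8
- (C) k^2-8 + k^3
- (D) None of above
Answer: A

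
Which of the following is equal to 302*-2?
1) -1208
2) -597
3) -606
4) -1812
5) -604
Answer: 5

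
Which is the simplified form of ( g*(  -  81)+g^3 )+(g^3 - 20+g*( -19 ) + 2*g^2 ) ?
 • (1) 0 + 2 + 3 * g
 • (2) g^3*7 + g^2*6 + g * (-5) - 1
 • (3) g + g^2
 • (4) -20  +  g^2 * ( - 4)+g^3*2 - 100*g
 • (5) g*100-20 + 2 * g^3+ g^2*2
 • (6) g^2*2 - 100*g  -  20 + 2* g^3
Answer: 6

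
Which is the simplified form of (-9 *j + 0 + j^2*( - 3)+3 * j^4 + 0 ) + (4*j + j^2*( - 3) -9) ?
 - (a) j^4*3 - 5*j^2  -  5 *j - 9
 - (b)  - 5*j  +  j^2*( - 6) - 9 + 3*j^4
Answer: b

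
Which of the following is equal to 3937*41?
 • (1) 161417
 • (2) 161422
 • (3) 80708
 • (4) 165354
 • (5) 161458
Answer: 1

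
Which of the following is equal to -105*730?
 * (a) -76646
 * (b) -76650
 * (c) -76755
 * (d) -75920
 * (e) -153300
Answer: b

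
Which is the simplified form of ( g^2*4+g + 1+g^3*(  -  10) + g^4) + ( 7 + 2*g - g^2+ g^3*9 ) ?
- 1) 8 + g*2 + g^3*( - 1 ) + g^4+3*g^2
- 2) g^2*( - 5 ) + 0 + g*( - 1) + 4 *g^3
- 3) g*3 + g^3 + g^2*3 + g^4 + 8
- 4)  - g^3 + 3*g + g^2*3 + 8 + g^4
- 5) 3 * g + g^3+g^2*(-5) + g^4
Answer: 4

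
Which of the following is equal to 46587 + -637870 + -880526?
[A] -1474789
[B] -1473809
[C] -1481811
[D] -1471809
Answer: D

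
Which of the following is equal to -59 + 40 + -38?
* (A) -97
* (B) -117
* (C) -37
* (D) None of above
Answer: D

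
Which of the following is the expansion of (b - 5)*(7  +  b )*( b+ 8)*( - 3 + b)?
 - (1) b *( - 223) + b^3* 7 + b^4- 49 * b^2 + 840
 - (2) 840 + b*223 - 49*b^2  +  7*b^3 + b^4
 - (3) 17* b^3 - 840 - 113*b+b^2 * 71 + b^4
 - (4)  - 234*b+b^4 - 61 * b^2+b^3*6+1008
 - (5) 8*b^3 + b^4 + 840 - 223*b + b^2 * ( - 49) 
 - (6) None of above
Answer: 1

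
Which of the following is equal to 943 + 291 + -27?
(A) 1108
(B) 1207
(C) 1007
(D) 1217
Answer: B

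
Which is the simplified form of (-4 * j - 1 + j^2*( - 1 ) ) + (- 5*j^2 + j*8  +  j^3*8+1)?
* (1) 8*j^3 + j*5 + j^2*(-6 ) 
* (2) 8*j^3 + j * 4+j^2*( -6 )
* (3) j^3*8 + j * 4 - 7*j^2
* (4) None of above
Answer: 2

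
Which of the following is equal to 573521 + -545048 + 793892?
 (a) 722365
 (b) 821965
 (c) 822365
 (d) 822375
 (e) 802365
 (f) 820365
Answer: c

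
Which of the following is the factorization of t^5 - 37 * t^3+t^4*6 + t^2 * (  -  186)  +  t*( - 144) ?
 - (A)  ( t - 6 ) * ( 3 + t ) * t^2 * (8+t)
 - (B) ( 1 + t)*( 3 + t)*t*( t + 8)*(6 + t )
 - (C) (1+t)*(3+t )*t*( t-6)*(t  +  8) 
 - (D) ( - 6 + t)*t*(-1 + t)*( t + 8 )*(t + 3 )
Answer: C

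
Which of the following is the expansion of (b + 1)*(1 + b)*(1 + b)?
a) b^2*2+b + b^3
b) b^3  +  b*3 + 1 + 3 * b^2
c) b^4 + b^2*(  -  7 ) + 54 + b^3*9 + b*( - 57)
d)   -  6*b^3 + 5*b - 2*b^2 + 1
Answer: b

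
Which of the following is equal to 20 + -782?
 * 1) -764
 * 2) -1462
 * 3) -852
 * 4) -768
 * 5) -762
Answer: 5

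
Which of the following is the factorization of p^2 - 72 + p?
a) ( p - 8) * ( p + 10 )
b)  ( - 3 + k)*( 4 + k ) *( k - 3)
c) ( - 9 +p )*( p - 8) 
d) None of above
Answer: d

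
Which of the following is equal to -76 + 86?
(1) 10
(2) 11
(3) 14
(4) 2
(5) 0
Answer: 1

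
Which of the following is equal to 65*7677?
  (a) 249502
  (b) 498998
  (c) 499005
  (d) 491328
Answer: c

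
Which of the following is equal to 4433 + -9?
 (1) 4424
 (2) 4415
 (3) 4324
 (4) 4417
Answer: 1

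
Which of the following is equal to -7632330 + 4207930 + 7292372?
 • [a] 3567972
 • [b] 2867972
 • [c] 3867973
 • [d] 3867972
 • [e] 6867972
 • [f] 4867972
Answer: d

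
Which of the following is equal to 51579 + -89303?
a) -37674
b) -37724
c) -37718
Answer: b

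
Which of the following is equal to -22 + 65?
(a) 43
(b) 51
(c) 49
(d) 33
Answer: a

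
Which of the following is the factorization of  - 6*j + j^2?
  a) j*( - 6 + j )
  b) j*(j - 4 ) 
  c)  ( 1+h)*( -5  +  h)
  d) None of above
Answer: a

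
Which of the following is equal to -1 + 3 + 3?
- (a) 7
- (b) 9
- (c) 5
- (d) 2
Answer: c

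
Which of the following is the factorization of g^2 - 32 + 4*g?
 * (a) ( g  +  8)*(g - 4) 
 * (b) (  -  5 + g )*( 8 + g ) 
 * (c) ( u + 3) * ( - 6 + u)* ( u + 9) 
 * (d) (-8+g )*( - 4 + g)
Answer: a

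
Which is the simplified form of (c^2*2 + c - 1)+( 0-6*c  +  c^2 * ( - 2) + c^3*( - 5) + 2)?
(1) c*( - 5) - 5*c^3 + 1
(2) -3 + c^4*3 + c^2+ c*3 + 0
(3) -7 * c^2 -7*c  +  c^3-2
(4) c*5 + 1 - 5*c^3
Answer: 1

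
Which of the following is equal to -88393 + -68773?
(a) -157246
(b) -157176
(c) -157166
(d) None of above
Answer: c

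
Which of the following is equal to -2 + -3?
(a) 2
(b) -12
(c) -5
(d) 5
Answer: c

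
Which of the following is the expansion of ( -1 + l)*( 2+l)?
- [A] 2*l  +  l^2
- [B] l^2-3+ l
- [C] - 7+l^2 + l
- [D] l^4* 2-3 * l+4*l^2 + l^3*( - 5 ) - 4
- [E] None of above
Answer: E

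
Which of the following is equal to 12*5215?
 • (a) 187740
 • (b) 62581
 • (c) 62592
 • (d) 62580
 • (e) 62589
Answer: d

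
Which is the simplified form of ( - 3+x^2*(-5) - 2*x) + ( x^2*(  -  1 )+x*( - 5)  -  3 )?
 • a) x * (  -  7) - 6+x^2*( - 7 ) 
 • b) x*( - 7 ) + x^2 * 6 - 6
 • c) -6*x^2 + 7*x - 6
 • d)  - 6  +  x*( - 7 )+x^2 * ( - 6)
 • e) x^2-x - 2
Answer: d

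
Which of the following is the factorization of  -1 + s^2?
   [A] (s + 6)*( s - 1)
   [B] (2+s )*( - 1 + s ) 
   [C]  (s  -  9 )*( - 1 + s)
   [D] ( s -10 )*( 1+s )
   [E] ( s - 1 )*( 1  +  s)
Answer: E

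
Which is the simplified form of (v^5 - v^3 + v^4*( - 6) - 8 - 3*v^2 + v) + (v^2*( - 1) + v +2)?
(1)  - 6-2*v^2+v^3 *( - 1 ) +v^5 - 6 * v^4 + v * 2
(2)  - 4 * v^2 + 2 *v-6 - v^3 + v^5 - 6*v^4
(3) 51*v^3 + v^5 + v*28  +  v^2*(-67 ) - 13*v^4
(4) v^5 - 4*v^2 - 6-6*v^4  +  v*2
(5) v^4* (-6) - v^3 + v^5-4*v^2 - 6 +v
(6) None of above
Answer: 2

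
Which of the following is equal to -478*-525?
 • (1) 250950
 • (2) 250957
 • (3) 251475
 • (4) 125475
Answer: 1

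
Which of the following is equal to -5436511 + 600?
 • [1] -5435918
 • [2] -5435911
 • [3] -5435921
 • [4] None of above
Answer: 2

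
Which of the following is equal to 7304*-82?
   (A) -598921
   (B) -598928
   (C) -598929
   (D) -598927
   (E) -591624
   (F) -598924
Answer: B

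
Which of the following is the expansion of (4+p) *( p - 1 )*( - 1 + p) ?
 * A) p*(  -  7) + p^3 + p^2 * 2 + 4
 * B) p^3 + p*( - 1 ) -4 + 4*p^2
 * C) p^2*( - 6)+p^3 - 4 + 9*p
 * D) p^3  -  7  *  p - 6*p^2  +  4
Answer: A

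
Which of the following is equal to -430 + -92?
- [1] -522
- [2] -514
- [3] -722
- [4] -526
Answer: 1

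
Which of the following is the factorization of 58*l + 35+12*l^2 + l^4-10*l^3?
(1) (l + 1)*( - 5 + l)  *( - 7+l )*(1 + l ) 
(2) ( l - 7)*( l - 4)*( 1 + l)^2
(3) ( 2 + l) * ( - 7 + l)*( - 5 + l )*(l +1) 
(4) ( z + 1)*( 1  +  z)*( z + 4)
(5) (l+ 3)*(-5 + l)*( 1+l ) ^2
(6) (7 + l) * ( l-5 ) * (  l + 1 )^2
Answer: 1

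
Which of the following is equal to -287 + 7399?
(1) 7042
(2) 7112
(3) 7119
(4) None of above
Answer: 2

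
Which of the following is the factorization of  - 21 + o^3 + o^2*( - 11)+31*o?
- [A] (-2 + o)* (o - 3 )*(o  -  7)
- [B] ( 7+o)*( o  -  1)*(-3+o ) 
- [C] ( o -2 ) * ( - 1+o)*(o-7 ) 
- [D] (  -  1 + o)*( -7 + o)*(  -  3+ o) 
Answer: D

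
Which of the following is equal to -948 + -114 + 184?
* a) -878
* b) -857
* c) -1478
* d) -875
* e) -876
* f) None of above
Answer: a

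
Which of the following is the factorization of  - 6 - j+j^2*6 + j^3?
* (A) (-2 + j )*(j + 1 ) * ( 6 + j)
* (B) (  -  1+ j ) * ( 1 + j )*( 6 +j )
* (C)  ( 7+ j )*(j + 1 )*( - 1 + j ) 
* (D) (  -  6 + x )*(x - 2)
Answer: B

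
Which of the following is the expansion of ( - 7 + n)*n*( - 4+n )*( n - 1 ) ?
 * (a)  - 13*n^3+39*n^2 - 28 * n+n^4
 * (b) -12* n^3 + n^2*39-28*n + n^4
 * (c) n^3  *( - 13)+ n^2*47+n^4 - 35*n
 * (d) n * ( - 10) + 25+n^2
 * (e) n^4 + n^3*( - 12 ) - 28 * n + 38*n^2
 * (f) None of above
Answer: b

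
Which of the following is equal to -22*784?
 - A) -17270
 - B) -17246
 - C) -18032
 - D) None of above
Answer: D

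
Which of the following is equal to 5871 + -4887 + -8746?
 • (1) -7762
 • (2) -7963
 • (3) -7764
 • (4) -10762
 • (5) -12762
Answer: 1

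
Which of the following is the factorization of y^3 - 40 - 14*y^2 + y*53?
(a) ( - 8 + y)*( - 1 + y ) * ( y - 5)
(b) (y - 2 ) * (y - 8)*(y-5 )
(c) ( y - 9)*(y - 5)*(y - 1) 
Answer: a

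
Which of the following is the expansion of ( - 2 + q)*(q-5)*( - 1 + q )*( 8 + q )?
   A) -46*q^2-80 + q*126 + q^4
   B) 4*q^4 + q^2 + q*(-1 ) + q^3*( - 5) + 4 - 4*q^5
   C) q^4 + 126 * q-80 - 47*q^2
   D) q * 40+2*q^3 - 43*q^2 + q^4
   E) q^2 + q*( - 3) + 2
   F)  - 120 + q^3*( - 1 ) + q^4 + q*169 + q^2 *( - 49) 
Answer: C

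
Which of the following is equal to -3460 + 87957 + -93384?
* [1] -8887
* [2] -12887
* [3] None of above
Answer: 1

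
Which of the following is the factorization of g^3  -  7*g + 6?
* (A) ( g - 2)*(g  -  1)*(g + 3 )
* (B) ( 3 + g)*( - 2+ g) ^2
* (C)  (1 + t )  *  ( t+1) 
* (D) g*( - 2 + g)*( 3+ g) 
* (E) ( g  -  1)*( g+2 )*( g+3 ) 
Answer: A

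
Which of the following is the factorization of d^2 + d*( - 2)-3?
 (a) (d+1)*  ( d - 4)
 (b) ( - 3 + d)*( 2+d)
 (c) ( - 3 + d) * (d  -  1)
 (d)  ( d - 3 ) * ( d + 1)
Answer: d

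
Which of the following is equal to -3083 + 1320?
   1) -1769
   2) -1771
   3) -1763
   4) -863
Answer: 3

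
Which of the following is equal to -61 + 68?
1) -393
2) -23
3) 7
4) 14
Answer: 3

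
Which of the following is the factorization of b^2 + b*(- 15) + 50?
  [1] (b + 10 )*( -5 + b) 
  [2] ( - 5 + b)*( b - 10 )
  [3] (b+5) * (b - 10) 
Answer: 2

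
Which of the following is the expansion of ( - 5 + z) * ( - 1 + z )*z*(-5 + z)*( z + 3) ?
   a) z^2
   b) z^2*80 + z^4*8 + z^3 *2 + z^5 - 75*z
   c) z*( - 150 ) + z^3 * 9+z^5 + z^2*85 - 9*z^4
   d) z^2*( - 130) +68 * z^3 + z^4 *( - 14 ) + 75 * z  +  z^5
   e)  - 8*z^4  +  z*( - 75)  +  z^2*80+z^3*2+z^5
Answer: e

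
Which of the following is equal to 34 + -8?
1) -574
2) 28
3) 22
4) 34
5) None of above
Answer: 5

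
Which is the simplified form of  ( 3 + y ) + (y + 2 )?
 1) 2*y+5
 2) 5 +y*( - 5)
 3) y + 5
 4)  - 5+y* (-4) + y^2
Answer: 1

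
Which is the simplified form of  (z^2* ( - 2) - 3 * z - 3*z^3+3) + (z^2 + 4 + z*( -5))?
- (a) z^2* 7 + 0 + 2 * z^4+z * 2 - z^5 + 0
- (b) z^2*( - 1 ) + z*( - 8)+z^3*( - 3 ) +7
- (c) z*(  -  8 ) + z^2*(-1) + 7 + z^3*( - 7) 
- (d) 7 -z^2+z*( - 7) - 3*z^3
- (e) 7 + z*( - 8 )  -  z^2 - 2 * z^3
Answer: b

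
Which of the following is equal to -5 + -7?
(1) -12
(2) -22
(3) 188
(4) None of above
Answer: 1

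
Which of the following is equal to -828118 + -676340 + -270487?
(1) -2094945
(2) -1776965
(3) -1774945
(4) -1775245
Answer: 3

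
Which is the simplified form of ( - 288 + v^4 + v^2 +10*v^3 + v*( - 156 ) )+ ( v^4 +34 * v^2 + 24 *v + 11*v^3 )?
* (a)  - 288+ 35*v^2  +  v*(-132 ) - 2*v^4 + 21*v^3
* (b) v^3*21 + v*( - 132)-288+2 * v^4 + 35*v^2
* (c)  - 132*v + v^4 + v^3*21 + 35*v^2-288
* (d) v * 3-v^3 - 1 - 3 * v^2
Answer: b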